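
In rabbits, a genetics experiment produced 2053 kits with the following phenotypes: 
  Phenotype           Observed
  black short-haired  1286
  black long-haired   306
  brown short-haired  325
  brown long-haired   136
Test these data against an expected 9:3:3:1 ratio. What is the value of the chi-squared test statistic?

Under the 9:3:3:1 hypothesis (Σ ratio = 16, N = 2053):
  black short-haired: 2053 × 9/16 = 1154.8125
  black long-haired: 2053 × 3/16 = 384.9375
  brown short-haired: 2053 × 3/16 = 384.9375
  brown long-haired: 2053 × 1/16 = 128.3125
χ² = Σ (O − E)² / E
  black short-haired: (1286 − 1154.8125)² / 1154.8125 = 14.9030
  black long-haired: (306 − 384.9375)² / 384.9375 = 16.1874
  brown short-haired: (325 − 384.9375)² / 384.9375 = 9.3327
  brown long-haired: (136 − 128.3125)² / 128.3125 = 0.4606
χ² = 14.9030 + 16.1874 + 9.3327 + 0.4606 = 40.8837 ≈ 40.884

40.884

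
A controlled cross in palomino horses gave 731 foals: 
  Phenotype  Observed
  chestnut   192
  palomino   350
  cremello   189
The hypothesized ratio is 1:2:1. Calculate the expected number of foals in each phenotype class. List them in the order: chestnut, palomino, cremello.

Total ratio parts = 4. Expected numbers out of 731:
  chestnut: 731 × 1/4 = 182.75
  palomino: 731 × 2/4 = 365.5
  cremello: 731 × 1/4 = 182.75

182.75, 365.5, 182.75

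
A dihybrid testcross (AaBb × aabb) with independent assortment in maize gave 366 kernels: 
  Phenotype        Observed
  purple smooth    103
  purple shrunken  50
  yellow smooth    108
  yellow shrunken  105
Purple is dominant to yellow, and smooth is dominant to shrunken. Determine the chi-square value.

A dihybrid testcross with independent assortment gives a 1:1:1:1 ratio.
Expected counts for N = 366 under a 1:1:1:1 ratio (total parts = 4):
  purple smooth: 366 × 1/4 = 91.5
  purple shrunken: 366 × 1/4 = 91.5
  yellow smooth: 366 × 1/4 = 91.5
  yellow shrunken: 366 × 1/4 = 91.5
χ² = Σ (O − E)² / E
  purple smooth: (103 − 91.5)² / 91.5 = 1.4454
  purple shrunken: (50 − 91.5)² / 91.5 = 18.8224
  yellow smooth: (108 − 91.5)² / 91.5 = 2.9754
  yellow shrunken: (105 − 91.5)² / 91.5 = 1.9918
χ² = 1.4454 + 18.8224 + 2.9754 + 1.9918 = 25.235

25.235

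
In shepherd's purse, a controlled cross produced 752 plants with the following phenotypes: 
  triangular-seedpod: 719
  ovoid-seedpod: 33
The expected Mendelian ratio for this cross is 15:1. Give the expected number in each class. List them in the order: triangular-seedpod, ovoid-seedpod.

705, 47

Expected counts for N = 752 under a 15:1 ratio (total parts = 16):
  triangular-seedpod: 752 × 15/16 = 705
  ovoid-seedpod: 752 × 1/16 = 47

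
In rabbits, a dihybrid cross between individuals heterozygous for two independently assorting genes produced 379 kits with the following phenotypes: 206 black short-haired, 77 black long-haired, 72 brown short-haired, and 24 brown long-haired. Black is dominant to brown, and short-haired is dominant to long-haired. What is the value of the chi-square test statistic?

A dihybrid F₂ with independent assortment and complete dominance at both loci gives a 9:3:3:1 phenotypic ratio.
Total ratio parts = 16. Expected numbers out of 379:
  black short-haired: 379 × 9/16 = 213.1875
  black long-haired: 379 × 3/16 = 71.0625
  brown short-haired: 379 × 3/16 = 71.0625
  brown long-haired: 379 × 1/16 = 23.6875
χ² = Σ (O − E)² / E
  black short-haired: (206 − 213.1875)² / 213.1875 = 0.2423
  black long-haired: (77 − 71.0625)² / 71.0625 = 0.4961
  brown short-haired: (72 − 71.0625)² / 71.0625 = 0.0124
  brown long-haired: (24 − 23.6875)² / 23.6875 = 0.0041
χ² = 0.2423 + 0.4961 + 0.0124 + 0.0041 = 0.7549 ≈ 0.755

0.755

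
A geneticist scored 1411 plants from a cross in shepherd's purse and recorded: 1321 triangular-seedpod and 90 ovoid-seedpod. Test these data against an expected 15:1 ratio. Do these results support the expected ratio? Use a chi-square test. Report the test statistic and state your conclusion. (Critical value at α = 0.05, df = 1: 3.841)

Under the 15:1 hypothesis (Σ ratio = 16, N = 1411):
  triangular-seedpod: 1411 × 15/16 = 1322.8125
  ovoid-seedpod: 1411 × 1/16 = 88.1875
χ² = Σ (O − E)² / E
  triangular-seedpod: (1321 − 1322.8125)² / 1322.8125 = 0.0025
  ovoid-seedpod: (90 − 88.1875)² / 88.1875 = 0.0373
χ² = 0.0025 + 0.0373 = 0.0398 ≈ 0.040
Degrees of freedom = 2 − 1 = 1; critical value at α = 0.05 is 3.841.
Since 0.040 < 3.841, we fail to reject the null hypothesis — the data are consistent with the 15:1 ratio.

0.040; consistent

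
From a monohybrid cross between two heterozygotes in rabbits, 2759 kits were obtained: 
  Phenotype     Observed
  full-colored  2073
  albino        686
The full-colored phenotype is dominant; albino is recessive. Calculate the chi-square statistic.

For a monohybrid cross between heterozygotes with complete dominance, the expected phenotypic ratio is 3:1.
Total ratio parts = 4. Expected numbers out of 2759:
  full-colored: 2759 × 3/4 = 2069.25
  albino: 2759 × 1/4 = 689.75
χ² = Σ (O − E)² / E
  full-colored: (2073 − 2069.25)² / 2069.25 = 0.0068
  albino: (686 − 689.75)² / 689.75 = 0.0204
χ² = 0.0068 + 0.0204 = 0.0272 ≈ 0.027

0.027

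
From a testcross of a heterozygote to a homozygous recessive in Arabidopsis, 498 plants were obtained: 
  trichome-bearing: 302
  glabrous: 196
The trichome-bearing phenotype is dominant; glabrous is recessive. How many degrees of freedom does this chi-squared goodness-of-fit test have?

A testcross of a heterozygote (Aa × aa) gives a 1:1 phenotypic ratio.
A goodness-of-fit test with 2 phenotype classes has df = 2 − 1 = 1.

1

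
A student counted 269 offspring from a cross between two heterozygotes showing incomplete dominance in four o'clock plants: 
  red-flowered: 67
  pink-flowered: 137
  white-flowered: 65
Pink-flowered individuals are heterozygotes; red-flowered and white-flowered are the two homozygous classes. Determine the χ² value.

0.123

With incomplete dominance, a heterozygote × heterozygote cross gives a 1:2:1 phenotypic ratio.
Expected counts for N = 269 under a 1:2:1 ratio (total parts = 4):
  red-flowered: 269 × 1/4 = 67.25
  pink-flowered: 269 × 2/4 = 134.5
  white-flowered: 269 × 1/4 = 67.25
χ² = Σ (O − E)² / E
  red-flowered: (67 − 67.25)² / 67.25 = 0.0009
  pink-flowered: (137 − 134.5)² / 134.5 = 0.0465
  white-flowered: (65 − 67.25)² / 67.25 = 0.0753
χ² = 0.0009 + 0.0465 + 0.0753 = 0.1227 ≈ 0.123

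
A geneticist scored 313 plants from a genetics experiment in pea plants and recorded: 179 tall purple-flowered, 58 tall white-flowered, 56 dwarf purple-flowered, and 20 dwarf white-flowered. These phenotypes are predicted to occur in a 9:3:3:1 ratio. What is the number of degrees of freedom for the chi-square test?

3

A goodness-of-fit test with 4 phenotype classes has df = 4 − 1 = 3.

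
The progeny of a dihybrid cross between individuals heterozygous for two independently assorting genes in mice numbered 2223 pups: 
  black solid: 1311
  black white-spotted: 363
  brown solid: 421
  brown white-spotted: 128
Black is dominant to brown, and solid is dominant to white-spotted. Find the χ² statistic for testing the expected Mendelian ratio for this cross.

10.784

A dihybrid F₂ with independent assortment and complete dominance at both loci gives a 9:3:3:1 phenotypic ratio.
Expected counts for N = 2223 under a 9:3:3:1 ratio (total parts = 16):
  black solid: 2223 × 9/16 = 1250.4375
  black white-spotted: 2223 × 3/16 = 416.8125
  brown solid: 2223 × 3/16 = 416.8125
  brown white-spotted: 2223 × 1/16 = 138.9375
χ² = Σ (O − E)² / E
  black solid: (1311 − 1250.4375)² / 1250.4375 = 2.9332
  black white-spotted: (363 − 416.8125)² / 416.8125 = 6.9475
  brown solid: (421 − 416.8125)² / 416.8125 = 0.0421
  brown white-spotted: (128 − 138.9375)² / 138.9375 = 0.8610
χ² = 2.9332 + 6.9475 + 0.0421 + 0.8610 = 10.7838 ≈ 10.784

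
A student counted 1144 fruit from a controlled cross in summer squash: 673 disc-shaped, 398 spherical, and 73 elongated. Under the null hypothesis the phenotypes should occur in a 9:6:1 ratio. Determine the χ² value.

Expected counts for N = 1144 under a 9:6:1 ratio (total parts = 16):
  disc-shaped: 1144 × 9/16 = 643.5
  spherical: 1144 × 6/16 = 429
  elongated: 1144 × 1/16 = 71.5
χ² = Σ (O − E)² / E
  disc-shaped: (673 − 643.5)² / 643.5 = 1.3524
  spherical: (398 − 429)² / 429 = 2.2401
  elongated: (73 − 71.5)² / 71.5 = 0.0315
χ² = 1.3524 + 2.2401 + 0.0315 = 3.624

3.624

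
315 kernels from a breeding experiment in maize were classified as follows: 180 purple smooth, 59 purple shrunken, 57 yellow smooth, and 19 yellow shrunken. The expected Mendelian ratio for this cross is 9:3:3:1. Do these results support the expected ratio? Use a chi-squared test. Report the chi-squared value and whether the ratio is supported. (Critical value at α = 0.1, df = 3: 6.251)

0.141; consistent

The 9:3:3:1 ratio has 16 parts, so with N = 315 the expected counts are:
  purple smooth: 315 × 9/16 = 177.1875
  purple shrunken: 315 × 3/16 = 59.0625
  yellow smooth: 315 × 3/16 = 59.0625
  yellow shrunken: 315 × 1/16 = 19.6875
χ² = Σ (O − E)² / E
  purple smooth: (180 − 177.1875)² / 177.1875 = 0.0446
  purple shrunken: (59 − 59.0625)² / 59.0625 = 0.0001
  yellow smooth: (57 − 59.0625)² / 59.0625 = 0.0720
  yellow shrunken: (19 − 19.6875)² / 19.6875 = 0.0240
χ² = 0.0446 + 0.0001 + 0.0720 + 0.0240 = 0.1407 ≈ 0.141
Degrees of freedom = 4 − 1 = 3; critical value at α = 0.1 is 6.251.
Since 0.141 < 6.251, we fail to reject the null hypothesis — the data are consistent with the 9:3:3:1 ratio.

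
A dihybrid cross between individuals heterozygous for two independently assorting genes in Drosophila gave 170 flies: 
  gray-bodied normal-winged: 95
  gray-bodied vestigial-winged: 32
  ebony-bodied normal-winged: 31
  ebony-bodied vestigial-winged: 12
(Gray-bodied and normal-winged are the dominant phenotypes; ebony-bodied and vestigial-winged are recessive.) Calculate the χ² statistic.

A dihybrid F₂ with independent assortment and complete dominance at both loci gives a 9:3:3:1 phenotypic ratio.
Under the 9:3:3:1 hypothesis (Σ ratio = 16, N = 170):
  gray-bodied normal-winged: 170 × 9/16 = 95.625
  gray-bodied vestigial-winged: 170 × 3/16 = 31.875
  ebony-bodied normal-winged: 170 × 3/16 = 31.875
  ebony-bodied vestigial-winged: 170 × 1/16 = 10.625
χ² = Σ (O − E)² / E
  gray-bodied normal-winged: (95 − 95.625)² / 95.625 = 0.0041
  gray-bodied vestigial-winged: (32 − 31.875)² / 31.875 = 0.0005
  ebony-bodied normal-winged: (31 − 31.875)² / 31.875 = 0.0240
  ebony-bodied vestigial-winged: (12 − 10.625)² / 10.625 = 0.1779
χ² = 0.0041 + 0.0005 + 0.0240 + 0.1779 = 0.2065 ≈ 0.207

0.207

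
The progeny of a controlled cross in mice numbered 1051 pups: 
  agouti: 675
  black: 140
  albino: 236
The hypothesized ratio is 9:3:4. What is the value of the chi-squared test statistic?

31.129

Expected counts for N = 1051 under a 9:3:4 ratio (total parts = 16):
  agouti: 1051 × 9/16 = 591.1875
  black: 1051 × 3/16 = 197.0625
  albino: 1051 × 4/16 = 262.75
χ² = Σ (O − E)² / E
  agouti: (675 − 591.1875)² / 591.1875 = 11.8821
  black: (140 − 197.0625)² / 197.0625 = 16.5233
  albino: (236 − 262.75)² / 262.75 = 2.7234
χ² = 11.8821 + 16.5233 + 2.7234 = 31.1288 ≈ 31.129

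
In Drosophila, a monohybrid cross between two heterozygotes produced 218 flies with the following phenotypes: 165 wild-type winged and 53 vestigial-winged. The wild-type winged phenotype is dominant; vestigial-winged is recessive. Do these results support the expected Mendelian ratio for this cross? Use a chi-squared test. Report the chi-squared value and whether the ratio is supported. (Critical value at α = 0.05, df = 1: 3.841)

For a monohybrid cross between heterozygotes with complete dominance, the expected phenotypic ratio is 3:1.
The 3:1 ratio has 4 parts, so with N = 218 the expected counts are:
  wild-type winged: 218 × 3/4 = 163.5
  vestigial-winged: 218 × 1/4 = 54.5
χ² = Σ (O − E)² / E
  wild-type winged: (165 − 163.5)² / 163.5 = 0.0138
  vestigial-winged: (53 − 54.5)² / 54.5 = 0.0413
χ² = 0.0138 + 0.0413 = 0.0551 ≈ 0.055
Degrees of freedom = 2 − 1 = 1; critical value at α = 0.05 is 3.841.
Since 0.055 < 3.841, we fail to reject the null hypothesis — the data are consistent with the 3:1 ratio.

0.055; consistent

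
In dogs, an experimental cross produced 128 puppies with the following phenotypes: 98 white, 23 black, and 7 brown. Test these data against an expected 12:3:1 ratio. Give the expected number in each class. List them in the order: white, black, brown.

96, 24, 8

Total ratio parts = 16. Expected numbers out of 128:
  white: 128 × 12/16 = 96
  black: 128 × 3/16 = 24
  brown: 128 × 1/16 = 8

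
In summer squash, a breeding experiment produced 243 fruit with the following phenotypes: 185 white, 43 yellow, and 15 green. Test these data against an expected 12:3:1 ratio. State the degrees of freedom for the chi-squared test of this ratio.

A goodness-of-fit test with 3 phenotype classes has df = 3 − 1 = 2.

2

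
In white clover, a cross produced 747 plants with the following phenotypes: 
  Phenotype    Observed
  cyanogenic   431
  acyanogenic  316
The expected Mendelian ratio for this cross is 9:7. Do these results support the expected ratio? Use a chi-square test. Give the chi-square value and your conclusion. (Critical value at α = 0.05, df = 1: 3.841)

The 9:7 ratio has 16 parts, so with N = 747 the expected counts are:
  cyanogenic: 747 × 9/16 = 420.1875
  acyanogenic: 747 × 7/16 = 326.8125
χ² = Σ (O − E)² / E
  cyanogenic: (431 − 420.1875)² / 420.1875 = 0.2782
  acyanogenic: (316 − 326.8125)² / 326.8125 = 0.3577
χ² = 0.2782 + 0.3577 = 0.6359 ≈ 0.636
Degrees of freedom = 2 − 1 = 1; critical value at α = 0.05 is 3.841.
Since 0.636 < 3.841, we fail to reject the null hypothesis — the data are consistent with the 9:7 ratio.

0.636; consistent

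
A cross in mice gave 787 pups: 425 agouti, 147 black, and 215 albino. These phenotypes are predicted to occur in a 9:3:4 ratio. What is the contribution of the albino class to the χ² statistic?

1.693

The 9:3:4 ratio has 16 parts, so with N = 787 the expected counts are:
  agouti: 787 × 9/16 = 442.6875
  black: 787 × 3/16 = 147.5625
  albino: 787 × 4/16 = 196.75
Contribution of albino: (215 − 196.75)² / 196.75 = 1.6928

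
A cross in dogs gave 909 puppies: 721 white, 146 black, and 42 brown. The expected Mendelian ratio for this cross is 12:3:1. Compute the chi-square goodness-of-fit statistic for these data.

9.626

Under the 12:3:1 hypothesis (Σ ratio = 16, N = 909):
  white: 909 × 12/16 = 681.75
  black: 909 × 3/16 = 170.4375
  brown: 909 × 1/16 = 56.8125
χ² = Σ (O − E)² / E
  white: (721 − 681.75)² / 681.75 = 2.2597
  black: (146 − 170.4375)² / 170.4375 = 3.5039
  brown: (42 − 56.8125)² / 56.8125 = 3.8620
χ² = 2.2597 + 3.5039 + 3.8620 = 9.6256 ≈ 9.626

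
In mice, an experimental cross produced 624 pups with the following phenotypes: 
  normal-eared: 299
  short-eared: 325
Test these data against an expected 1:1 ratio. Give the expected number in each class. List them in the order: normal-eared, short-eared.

Under the 1:1 hypothesis (Σ ratio = 2, N = 624):
  normal-eared: 624 × 1/2 = 312
  short-eared: 624 × 1/2 = 312

312, 312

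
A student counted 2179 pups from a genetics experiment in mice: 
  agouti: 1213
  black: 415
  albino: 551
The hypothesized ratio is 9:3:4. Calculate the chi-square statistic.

Total ratio parts = 16. Expected numbers out of 2179:
  agouti: 2179 × 9/16 = 1225.6875
  black: 2179 × 3/16 = 408.5625
  albino: 2179 × 4/16 = 544.75
χ² = Σ (O − E)² / E
  agouti: (1213 − 1225.6875)² / 1225.6875 = 0.1313
  black: (415 − 408.5625)² / 408.5625 = 0.1014
  albino: (551 − 544.75)² / 544.75 = 0.0717
χ² = 0.1313 + 0.1014 + 0.0717 = 0.3044 ≈ 0.304

0.304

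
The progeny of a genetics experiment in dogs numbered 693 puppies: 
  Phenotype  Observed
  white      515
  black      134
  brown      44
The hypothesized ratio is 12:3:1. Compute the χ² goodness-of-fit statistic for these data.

0.181

Total ratio parts = 16. Expected numbers out of 693:
  white: 693 × 12/16 = 519.75
  black: 693 × 3/16 = 129.9375
  brown: 693 × 1/16 = 43.3125
χ² = Σ (O − E)² / E
  white: (515 − 519.75)² / 519.75 = 0.0434
  black: (134 − 129.9375)² / 129.9375 = 0.1270
  brown: (44 − 43.3125)² / 43.3125 = 0.0109
χ² = 0.0434 + 0.1270 + 0.0109 = 0.1813 ≈ 0.181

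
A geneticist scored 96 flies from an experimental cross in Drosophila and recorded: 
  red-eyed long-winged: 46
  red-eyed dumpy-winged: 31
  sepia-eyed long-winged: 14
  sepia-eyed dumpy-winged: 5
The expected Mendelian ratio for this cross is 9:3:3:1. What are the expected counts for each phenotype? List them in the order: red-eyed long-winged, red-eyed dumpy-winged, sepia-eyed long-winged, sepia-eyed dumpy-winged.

Under the 9:3:3:1 hypothesis (Σ ratio = 16, N = 96):
  red-eyed long-winged: 96 × 9/16 = 54
  red-eyed dumpy-winged: 96 × 3/16 = 18
  sepia-eyed long-winged: 96 × 3/16 = 18
  sepia-eyed dumpy-winged: 96 × 1/16 = 6

54, 18, 18, 6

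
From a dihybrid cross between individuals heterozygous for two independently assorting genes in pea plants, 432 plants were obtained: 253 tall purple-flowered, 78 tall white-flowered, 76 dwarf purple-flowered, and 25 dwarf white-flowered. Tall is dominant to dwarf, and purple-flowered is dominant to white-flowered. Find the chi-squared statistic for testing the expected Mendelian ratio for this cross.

A dihybrid F₂ with independent assortment and complete dominance at both loci gives a 9:3:3:1 phenotypic ratio.
Total ratio parts = 16. Expected numbers out of 432:
  tall purple-flowered: 432 × 9/16 = 243
  tall white-flowered: 432 × 3/16 = 81
  dwarf purple-flowered: 432 × 3/16 = 81
  dwarf white-flowered: 432 × 1/16 = 27
χ² = Σ (O − E)² / E
  tall purple-flowered: (253 − 243)² / 243 = 0.4115
  tall white-flowered: (78 − 81)² / 81 = 0.1111
  dwarf purple-flowered: (76 − 81)² / 81 = 0.3086
  dwarf white-flowered: (25 − 27)² / 27 = 0.1481
χ² = 0.4115 + 0.1111 + 0.3086 + 0.1481 = 0.9793 ≈ 0.979

0.979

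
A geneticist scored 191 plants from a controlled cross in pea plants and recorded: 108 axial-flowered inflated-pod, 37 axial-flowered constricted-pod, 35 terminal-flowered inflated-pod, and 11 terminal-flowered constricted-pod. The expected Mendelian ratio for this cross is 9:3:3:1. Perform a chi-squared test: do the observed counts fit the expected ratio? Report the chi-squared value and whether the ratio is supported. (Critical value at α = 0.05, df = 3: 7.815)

0.134; consistent

Total ratio parts = 16. Expected numbers out of 191:
  axial-flowered inflated-pod: 191 × 9/16 = 107.4375
  axial-flowered constricted-pod: 191 × 3/16 = 35.8125
  terminal-flowered inflated-pod: 191 × 3/16 = 35.8125
  terminal-flowered constricted-pod: 191 × 1/16 = 11.9375
χ² = Σ (O − E)² / E
  axial-flowered inflated-pod: (108 − 107.4375)² / 107.4375 = 0.0029
  axial-flowered constricted-pod: (37 − 35.8125)² / 35.8125 = 0.0394
  terminal-flowered inflated-pod: (35 − 35.8125)² / 35.8125 = 0.0184
  terminal-flowered constricted-pod: (11 − 11.9375)² / 11.9375 = 0.0736
χ² = 0.0029 + 0.0394 + 0.0184 + 0.0736 = 0.1343 ≈ 0.134
Degrees of freedom = 4 − 1 = 3; critical value at α = 0.05 is 7.815.
Since 0.134 < 7.815, we fail to reject the null hypothesis — the data are consistent with the 9:3:3:1 ratio.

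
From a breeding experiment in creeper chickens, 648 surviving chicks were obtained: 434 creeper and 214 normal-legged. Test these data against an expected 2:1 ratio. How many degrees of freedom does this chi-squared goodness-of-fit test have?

1

A goodness-of-fit test with 2 phenotype classes has df = 2 − 1 = 1.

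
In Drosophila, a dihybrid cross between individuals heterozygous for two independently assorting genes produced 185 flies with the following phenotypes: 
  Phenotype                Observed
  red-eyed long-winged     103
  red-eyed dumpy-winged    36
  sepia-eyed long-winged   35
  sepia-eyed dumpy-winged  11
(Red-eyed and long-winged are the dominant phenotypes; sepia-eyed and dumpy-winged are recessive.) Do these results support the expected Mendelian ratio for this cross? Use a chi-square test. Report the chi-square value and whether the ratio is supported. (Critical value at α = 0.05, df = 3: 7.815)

0.091; consistent

A dihybrid F₂ with independent assortment and complete dominance at both loci gives a 9:3:3:1 phenotypic ratio.
The 9:3:3:1 ratio has 16 parts, so with N = 185 the expected counts are:
  red-eyed long-winged: 185 × 9/16 = 104.0625
  red-eyed dumpy-winged: 185 × 3/16 = 34.6875
  sepia-eyed long-winged: 185 × 3/16 = 34.6875
  sepia-eyed dumpy-winged: 185 × 1/16 = 11.5625
χ² = Σ (O − E)² / E
  red-eyed long-winged: (103 − 104.0625)² / 104.0625 = 0.0108
  red-eyed dumpy-winged: (36 − 34.6875)² / 34.6875 = 0.0497
  sepia-eyed long-winged: (35 − 34.6875)² / 34.6875 = 0.0028
  sepia-eyed dumpy-winged: (11 − 11.5625)² / 11.5625 = 0.0274
χ² = 0.0108 + 0.0497 + 0.0028 + 0.0274 = 0.0907 ≈ 0.091
Degrees of freedom = 4 − 1 = 3; critical value at α = 0.05 is 7.815.
Since 0.091 < 7.815, we fail to reject the null hypothesis — the data are consistent with the 9:3:3:1 ratio.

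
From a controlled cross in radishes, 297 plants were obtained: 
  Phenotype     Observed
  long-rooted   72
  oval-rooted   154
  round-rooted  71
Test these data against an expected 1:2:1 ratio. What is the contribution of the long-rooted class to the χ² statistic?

Total ratio parts = 4. Expected numbers out of 297:
  long-rooted: 297 × 1/4 = 74.25
  oval-rooted: 297 × 2/4 = 148.5
  round-rooted: 297 × 1/4 = 74.25
Contribution of long-rooted: (72 − 74.25)² / 74.25 = 0.0682

0.068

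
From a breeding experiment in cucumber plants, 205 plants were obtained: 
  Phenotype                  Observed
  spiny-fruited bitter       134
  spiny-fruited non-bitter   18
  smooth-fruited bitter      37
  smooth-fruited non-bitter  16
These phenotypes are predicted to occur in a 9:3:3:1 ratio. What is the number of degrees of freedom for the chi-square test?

3

A goodness-of-fit test with 4 phenotype classes has df = 4 − 1 = 3.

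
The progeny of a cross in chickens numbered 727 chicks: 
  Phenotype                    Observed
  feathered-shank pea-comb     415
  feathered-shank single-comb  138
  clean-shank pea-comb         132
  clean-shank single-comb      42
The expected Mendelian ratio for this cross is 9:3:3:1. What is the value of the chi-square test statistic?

0.507

Under the 9:3:3:1 hypothesis (Σ ratio = 16, N = 727):
  feathered-shank pea-comb: 727 × 9/16 = 408.9375
  feathered-shank single-comb: 727 × 3/16 = 136.3125
  clean-shank pea-comb: 727 × 3/16 = 136.3125
  clean-shank single-comb: 727 × 1/16 = 45.4375
χ² = Σ (O − E)² / E
  feathered-shank pea-comb: (415 − 408.9375)² / 408.9375 = 0.0899
  feathered-shank single-comb: (138 − 136.3125)² / 136.3125 = 0.0209
  clean-shank pea-comb: (132 − 136.3125)² / 136.3125 = 0.1364
  clean-shank single-comb: (42 − 45.4375)² / 45.4375 = 0.2601
χ² = 0.0899 + 0.0209 + 0.1364 + 0.2601 = 0.5073 ≈ 0.507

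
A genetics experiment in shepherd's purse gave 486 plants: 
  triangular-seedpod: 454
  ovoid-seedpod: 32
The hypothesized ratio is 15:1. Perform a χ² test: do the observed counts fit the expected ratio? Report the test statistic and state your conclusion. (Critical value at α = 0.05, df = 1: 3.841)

Total ratio parts = 16. Expected numbers out of 486:
  triangular-seedpod: 486 × 15/16 = 455.625
  ovoid-seedpod: 486 × 1/16 = 30.375
χ² = Σ (O − E)² / E
  triangular-seedpod: (454 − 455.625)² / 455.625 = 0.0058
  ovoid-seedpod: (32 − 30.375)² / 30.375 = 0.0869
χ² = 0.0058 + 0.0869 = 0.0927 ≈ 0.093
Degrees of freedom = 2 − 1 = 1; critical value at α = 0.05 is 3.841.
Since 0.093 < 3.841, we fail to reject the null hypothesis — the data are consistent with the 15:1 ratio.

0.093; consistent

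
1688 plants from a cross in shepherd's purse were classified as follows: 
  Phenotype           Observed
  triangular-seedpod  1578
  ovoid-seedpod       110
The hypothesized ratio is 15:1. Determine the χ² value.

Under the 15:1 hypothesis (Σ ratio = 16, N = 1688):
  triangular-seedpod: 1688 × 15/16 = 1582.5
  ovoid-seedpod: 1688 × 1/16 = 105.5
χ² = Σ (O − E)² / E
  triangular-seedpod: (1578 − 1582.5)² / 1582.5 = 0.0128
  ovoid-seedpod: (110 − 105.5)² / 105.5 = 0.1919
χ² = 0.0128 + 0.1919 = 0.2047 ≈ 0.205

0.205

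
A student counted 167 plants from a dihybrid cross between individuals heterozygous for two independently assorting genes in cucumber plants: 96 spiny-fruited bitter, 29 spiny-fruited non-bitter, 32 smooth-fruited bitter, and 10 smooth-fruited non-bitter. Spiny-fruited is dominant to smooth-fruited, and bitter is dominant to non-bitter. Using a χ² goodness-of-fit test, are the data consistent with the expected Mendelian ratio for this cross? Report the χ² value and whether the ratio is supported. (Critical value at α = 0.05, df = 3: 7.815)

A dihybrid F₂ with independent assortment and complete dominance at both loci gives a 9:3:3:1 phenotypic ratio.
The 9:3:3:1 ratio has 16 parts, so with N = 167 the expected counts are:
  spiny-fruited bitter: 167 × 9/16 = 93.9375
  spiny-fruited non-bitter: 167 × 3/16 = 31.3125
  smooth-fruited bitter: 167 × 3/16 = 31.3125
  smooth-fruited non-bitter: 167 × 1/16 = 10.4375
χ² = Σ (O − E)² / E
  spiny-fruited bitter: (96 − 93.9375)² / 93.9375 = 0.0453
  spiny-fruited non-bitter: (29 − 31.3125)² / 31.3125 = 0.1708
  smooth-fruited bitter: (32 − 31.3125)² / 31.3125 = 0.0151
  smooth-fruited non-bitter: (10 − 10.4375)² / 10.4375 = 0.0183
χ² = 0.0453 + 0.1708 + 0.0151 + 0.0183 = 0.2495 ≈ 0.250
Degrees of freedom = 4 − 1 = 3; critical value at α = 0.05 is 7.815.
Since 0.250 < 7.815, we fail to reject the null hypothesis — the data are consistent with the 9:3:3:1 ratio.

0.250; consistent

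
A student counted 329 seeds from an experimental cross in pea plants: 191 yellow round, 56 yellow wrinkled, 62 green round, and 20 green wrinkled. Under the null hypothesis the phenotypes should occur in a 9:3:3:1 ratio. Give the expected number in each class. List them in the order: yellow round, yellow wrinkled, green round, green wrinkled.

185.0625, 61.6875, 61.6875, 20.5625

Expected counts for N = 329 under a 9:3:3:1 ratio (total parts = 16):
  yellow round: 329 × 9/16 = 185.0625
  yellow wrinkled: 329 × 3/16 = 61.6875
  green round: 329 × 3/16 = 61.6875
  green wrinkled: 329 × 1/16 = 20.5625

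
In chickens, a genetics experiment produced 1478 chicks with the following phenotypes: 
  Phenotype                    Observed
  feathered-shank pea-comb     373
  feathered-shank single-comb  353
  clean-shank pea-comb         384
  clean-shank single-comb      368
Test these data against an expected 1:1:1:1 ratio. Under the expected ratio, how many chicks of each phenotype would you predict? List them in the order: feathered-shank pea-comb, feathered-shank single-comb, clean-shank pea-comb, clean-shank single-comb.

Under the 1:1:1:1 hypothesis (Σ ratio = 4, N = 1478):
  feathered-shank pea-comb: 1478 × 1/4 = 369.5
  feathered-shank single-comb: 1478 × 1/4 = 369.5
  clean-shank pea-comb: 1478 × 1/4 = 369.5
  clean-shank single-comb: 1478 × 1/4 = 369.5

369.5, 369.5, 369.5, 369.5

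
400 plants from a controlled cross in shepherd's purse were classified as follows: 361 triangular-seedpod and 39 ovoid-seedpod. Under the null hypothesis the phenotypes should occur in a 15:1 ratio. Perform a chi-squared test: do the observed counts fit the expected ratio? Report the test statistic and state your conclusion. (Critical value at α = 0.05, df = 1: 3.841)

Under the 15:1 hypothesis (Σ ratio = 16, N = 400):
  triangular-seedpod: 400 × 15/16 = 375
  ovoid-seedpod: 400 × 1/16 = 25
χ² = Σ (O − E)² / E
  triangular-seedpod: (361 − 375)² / 375 = 0.5227
  ovoid-seedpod: (39 − 25)² / 25 = 7.8400
χ² = 0.5227 + 7.8400 = 8.3627 ≈ 8.363
Degrees of freedom = 2 − 1 = 1; critical value at α = 0.05 is 3.841.
Since 8.363 > 3.841, we reject the null hypothesis — the data do not fit the 15:1 ratio.

8.363; not consistent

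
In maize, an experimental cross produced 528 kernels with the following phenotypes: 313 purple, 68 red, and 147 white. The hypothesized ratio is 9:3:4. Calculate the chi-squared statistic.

12.274

Total ratio parts = 16. Expected numbers out of 528:
  purple: 528 × 9/16 = 297
  red: 528 × 3/16 = 99
  white: 528 × 4/16 = 132
χ² = Σ (O − E)² / E
  purple: (313 − 297)² / 297 = 0.8620
  red: (68 − 99)² / 99 = 9.7071
  white: (147 − 132)² / 132 = 1.7045
χ² = 0.8620 + 9.7071 + 1.7045 = 12.2736 ≈ 12.274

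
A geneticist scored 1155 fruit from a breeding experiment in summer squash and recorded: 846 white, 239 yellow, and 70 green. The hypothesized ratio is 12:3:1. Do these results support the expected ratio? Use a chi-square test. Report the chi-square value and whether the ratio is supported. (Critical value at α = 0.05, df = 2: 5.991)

2.864; consistent

Expected counts for N = 1155 under a 12:3:1 ratio (total parts = 16):
  white: 1155 × 12/16 = 866.25
  yellow: 1155 × 3/16 = 216.5625
  green: 1155 × 1/16 = 72.1875
χ² = Σ (O − E)² / E
  white: (846 − 866.25)² / 866.25 = 0.4734
  yellow: (239 − 216.5625)² / 216.5625 = 2.3247
  green: (70 − 72.1875)² / 72.1875 = 0.0663
χ² = 0.4734 + 2.3247 + 0.0663 = 2.8644 ≈ 2.864
Degrees of freedom = 3 − 1 = 2; critical value at α = 0.05 is 5.991.
Since 2.864 < 5.991, we fail to reject the null hypothesis — the data are consistent with the 12:3:1 ratio.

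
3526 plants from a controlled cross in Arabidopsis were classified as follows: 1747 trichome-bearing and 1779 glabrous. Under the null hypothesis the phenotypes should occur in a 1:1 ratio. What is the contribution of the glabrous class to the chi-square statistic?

The 1:1 ratio has 2 parts, so with N = 3526 the expected counts are:
  trichome-bearing: 3526 × 1/2 = 1763
  glabrous: 3526 × 1/2 = 1763
Contribution of glabrous: (1779 − 1763)² / 1763 = 0.1452

0.145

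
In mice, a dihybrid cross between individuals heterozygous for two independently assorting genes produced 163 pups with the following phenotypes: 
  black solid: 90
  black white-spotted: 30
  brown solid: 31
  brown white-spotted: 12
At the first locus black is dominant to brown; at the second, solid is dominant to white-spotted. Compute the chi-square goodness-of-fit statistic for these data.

0.370

A dihybrid F₂ with independent assortment and complete dominance at both loci gives a 9:3:3:1 phenotypic ratio.
Total ratio parts = 16. Expected numbers out of 163:
  black solid: 163 × 9/16 = 91.6875
  black white-spotted: 163 × 3/16 = 30.5625
  brown solid: 163 × 3/16 = 30.5625
  brown white-spotted: 163 × 1/16 = 10.1875
χ² = Σ (O − E)² / E
  black solid: (90 − 91.6875)² / 91.6875 = 0.0311
  black white-spotted: (30 − 30.5625)² / 30.5625 = 0.0104
  brown solid: (31 − 30.5625)² / 30.5625 = 0.0063
  brown white-spotted: (12 − 10.1875)² / 10.1875 = 0.3225
χ² = 0.0311 + 0.0104 + 0.0063 + 0.3225 = 0.3703 ≈ 0.370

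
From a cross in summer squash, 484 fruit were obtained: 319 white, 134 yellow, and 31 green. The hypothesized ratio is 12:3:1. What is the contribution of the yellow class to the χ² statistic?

Total ratio parts = 16. Expected numbers out of 484:
  white: 484 × 12/16 = 363
  yellow: 484 × 3/16 = 90.75
  green: 484 × 1/16 = 30.25
Contribution of yellow: (134 − 90.75)² / 90.75 = 20.6123

20.612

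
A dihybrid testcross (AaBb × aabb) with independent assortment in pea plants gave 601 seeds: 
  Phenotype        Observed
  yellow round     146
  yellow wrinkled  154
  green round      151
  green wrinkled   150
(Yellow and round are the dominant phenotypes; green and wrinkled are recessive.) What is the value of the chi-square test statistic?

A dihybrid testcross with independent assortment gives a 1:1:1:1 ratio.
Under the 1:1:1:1 hypothesis (Σ ratio = 4, N = 601):
  yellow round: 601 × 1/4 = 150.25
  yellow wrinkled: 601 × 1/4 = 150.25
  green round: 601 × 1/4 = 150.25
  green wrinkled: 601 × 1/4 = 150.25
χ² = Σ (O − E)² / E
  yellow round: (146 − 150.25)² / 150.25 = 0.1202
  yellow wrinkled: (154 − 150.25)² / 150.25 = 0.0936
  green round: (151 − 150.25)² / 150.25 = 0.0037
  green wrinkled: (150 − 150.25)² / 150.25 = 0.0004
χ² = 0.1202 + 0.0936 + 0.0037 + 0.0004 = 0.2179 ≈ 0.218

0.218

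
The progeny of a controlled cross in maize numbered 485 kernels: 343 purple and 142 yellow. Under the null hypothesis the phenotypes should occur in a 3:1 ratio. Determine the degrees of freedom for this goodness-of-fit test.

A goodness-of-fit test with 2 phenotype classes has df = 2 − 1 = 1.

1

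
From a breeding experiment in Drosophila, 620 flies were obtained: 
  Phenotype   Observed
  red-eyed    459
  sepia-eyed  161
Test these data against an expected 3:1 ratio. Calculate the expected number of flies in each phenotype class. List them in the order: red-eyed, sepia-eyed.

465, 155

Expected counts for N = 620 under a 3:1 ratio (total parts = 4):
  red-eyed: 620 × 3/4 = 465
  sepia-eyed: 620 × 1/4 = 155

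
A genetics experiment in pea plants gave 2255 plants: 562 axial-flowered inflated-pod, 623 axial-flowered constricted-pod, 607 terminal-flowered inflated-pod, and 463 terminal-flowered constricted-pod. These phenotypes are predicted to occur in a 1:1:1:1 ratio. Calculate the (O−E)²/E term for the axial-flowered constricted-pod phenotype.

6.227

Under the 1:1:1:1 hypothesis (Σ ratio = 4, N = 2255):
  axial-flowered inflated-pod: 2255 × 1/4 = 563.75
  axial-flowered constricted-pod: 2255 × 1/4 = 563.75
  terminal-flowered inflated-pod: 2255 × 1/4 = 563.75
  terminal-flowered constricted-pod: 2255 × 1/4 = 563.75
Contribution of axial-flowered constricted-pod: (623 − 563.75)² / 563.75 = 6.2272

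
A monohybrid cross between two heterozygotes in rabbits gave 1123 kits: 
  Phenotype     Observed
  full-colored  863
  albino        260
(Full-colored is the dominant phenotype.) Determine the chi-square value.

For a monohybrid cross between heterozygotes with complete dominance, the expected phenotypic ratio is 3:1.
Total ratio parts = 4. Expected numbers out of 1123:
  full-colored: 1123 × 3/4 = 842.25
  albino: 1123 × 1/4 = 280.75
χ² = Σ (O − E)² / E
  full-colored: (863 − 842.25)² / 842.25 = 0.5112
  albino: (260 − 280.75)² / 280.75 = 1.5336
χ² = 0.5112 + 1.5336 = 2.0448 ≈ 2.045

2.045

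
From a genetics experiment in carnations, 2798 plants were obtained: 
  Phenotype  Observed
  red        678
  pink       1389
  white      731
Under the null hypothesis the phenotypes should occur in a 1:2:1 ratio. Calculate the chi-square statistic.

Total ratio parts = 4. Expected numbers out of 2798:
  red: 2798 × 1/4 = 699.5
  pink: 2798 × 2/4 = 1399
  white: 2798 × 1/4 = 699.5
χ² = Σ (O − E)² / E
  red: (678 − 699.5)² / 699.5 = 0.6608
  pink: (1389 − 1399)² / 1399 = 0.0715
  white: (731 − 699.5)² / 699.5 = 1.4185
χ² = 0.6608 + 0.0715 + 1.4185 = 2.1508 ≈ 2.151

2.151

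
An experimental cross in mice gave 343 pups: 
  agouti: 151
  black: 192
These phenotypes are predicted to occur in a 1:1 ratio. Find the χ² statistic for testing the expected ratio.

The 1:1 ratio has 2 parts, so with N = 343 the expected counts are:
  agouti: 343 × 1/2 = 171.5
  black: 343 × 1/2 = 171.5
χ² = Σ (O − E)² / E
  agouti: (151 − 171.5)² / 171.5 = 2.4504
  black: (192 − 171.5)² / 171.5 = 2.4504
χ² = 2.4504 + 2.4504 = 4.9008 ≈ 4.901

4.901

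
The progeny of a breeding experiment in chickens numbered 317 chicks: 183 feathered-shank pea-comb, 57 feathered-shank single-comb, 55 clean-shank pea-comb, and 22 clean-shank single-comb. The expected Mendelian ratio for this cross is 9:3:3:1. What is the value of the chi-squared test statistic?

0.796

The 9:3:3:1 ratio has 16 parts, so with N = 317 the expected counts are:
  feathered-shank pea-comb: 317 × 9/16 = 178.3125
  feathered-shank single-comb: 317 × 3/16 = 59.4375
  clean-shank pea-comb: 317 × 3/16 = 59.4375
  clean-shank single-comb: 317 × 1/16 = 19.8125
χ² = Σ (O − E)² / E
  feathered-shank pea-comb: (183 − 178.3125)² / 178.3125 = 0.1232
  feathered-shank single-comb: (57 − 59.4375)² / 59.4375 = 0.1000
  clean-shank pea-comb: (55 − 59.4375)² / 59.4375 = 0.3313
  clean-shank single-comb: (22 − 19.8125)² / 19.8125 = 0.2415
χ² = 0.1232 + 0.1000 + 0.3313 + 0.2415 = 0.796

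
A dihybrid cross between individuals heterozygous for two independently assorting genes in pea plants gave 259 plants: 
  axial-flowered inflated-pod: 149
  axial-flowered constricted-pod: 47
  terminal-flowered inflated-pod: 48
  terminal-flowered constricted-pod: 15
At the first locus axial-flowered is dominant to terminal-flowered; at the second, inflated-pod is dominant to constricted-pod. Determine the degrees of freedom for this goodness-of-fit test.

3

A dihybrid F₂ with independent assortment and complete dominance at both loci gives a 9:3:3:1 phenotypic ratio.
A goodness-of-fit test with 4 phenotype classes has df = 4 − 1 = 3.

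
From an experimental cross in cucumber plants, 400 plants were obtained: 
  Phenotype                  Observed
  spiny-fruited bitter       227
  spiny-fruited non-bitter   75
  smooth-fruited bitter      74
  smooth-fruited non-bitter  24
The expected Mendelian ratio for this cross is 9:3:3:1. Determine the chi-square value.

Total ratio parts = 16. Expected numbers out of 400:
  spiny-fruited bitter: 400 × 9/16 = 225
  spiny-fruited non-bitter: 400 × 3/16 = 75
  smooth-fruited bitter: 400 × 3/16 = 75
  smooth-fruited non-bitter: 400 × 1/16 = 25
χ² = Σ (O − E)² / E
  spiny-fruited bitter: (227 − 225)² / 225 = 0.0178
  spiny-fruited non-bitter: (75 − 75)² / 75 = 0.0000
  smooth-fruited bitter: (74 − 75)² / 75 = 0.0133
  smooth-fruited non-bitter: (24 − 25)² / 25 = 0.0400
χ² = 0.0178 + 0.0000 + 0.0133 + 0.0400 = 0.0711 ≈ 0.071

0.071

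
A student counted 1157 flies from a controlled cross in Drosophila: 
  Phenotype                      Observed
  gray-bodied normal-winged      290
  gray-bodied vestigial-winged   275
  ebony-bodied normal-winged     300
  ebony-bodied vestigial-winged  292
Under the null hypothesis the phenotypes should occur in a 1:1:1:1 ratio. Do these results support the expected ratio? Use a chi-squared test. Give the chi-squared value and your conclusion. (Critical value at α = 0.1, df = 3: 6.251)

1.130; consistent

Expected counts for N = 1157 under a 1:1:1:1 ratio (total parts = 4):
  gray-bodied normal-winged: 1157 × 1/4 = 289.25
  gray-bodied vestigial-winged: 1157 × 1/4 = 289.25
  ebony-bodied normal-winged: 1157 × 1/4 = 289.25
  ebony-bodied vestigial-winged: 1157 × 1/4 = 289.25
χ² = Σ (O − E)² / E
  gray-bodied normal-winged: (290 − 289.25)² / 289.25 = 0.0019
  gray-bodied vestigial-winged: (275 − 289.25)² / 289.25 = 0.7020
  ebony-bodied normal-winged: (300 − 289.25)² / 289.25 = 0.3995
  ebony-bodied vestigial-winged: (292 − 289.25)² / 289.25 = 0.0261
χ² = 0.0019 + 0.7020 + 0.3995 + 0.0261 = 1.1295 ≈ 1.130
Degrees of freedom = 4 − 1 = 3; critical value at α = 0.1 is 6.251.
Since 1.130 < 6.251, we fail to reject the null hypothesis — the data are consistent with the 1:1:1:1 ratio.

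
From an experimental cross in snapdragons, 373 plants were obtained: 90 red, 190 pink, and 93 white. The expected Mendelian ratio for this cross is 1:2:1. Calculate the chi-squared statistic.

0.180

Expected counts for N = 373 under a 1:2:1 ratio (total parts = 4):
  red: 373 × 1/4 = 93.25
  pink: 373 × 2/4 = 186.5
  white: 373 × 1/4 = 93.25
χ² = Σ (O − E)² / E
  red: (90 − 93.25)² / 93.25 = 0.1133
  pink: (190 − 186.5)² / 186.5 = 0.0657
  white: (93 − 93.25)² / 93.25 = 0.0007
χ² = 0.1133 + 0.0657 + 0.0007 = 0.1797 ≈ 0.180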